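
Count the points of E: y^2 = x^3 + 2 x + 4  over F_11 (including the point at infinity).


For each x in F_11, count y with y^2 = x^3 + 2 x + 4 mod 11:
  x = 0: RHS = 4, y in [2, 9]  -> 2 point(s)
  x = 2: RHS = 5, y in [4, 7]  -> 2 point(s)
  x = 3: RHS = 4, y in [2, 9]  -> 2 point(s)
  x = 6: RHS = 1, y in [1, 10]  -> 2 point(s)
  x = 7: RHS = 9, y in [3, 8]  -> 2 point(s)
  x = 8: RHS = 4, y in [2, 9]  -> 2 point(s)
  x = 9: RHS = 3, y in [5, 6]  -> 2 point(s)
  x = 10: RHS = 1, y in [1, 10]  -> 2 point(s)
Affine points: 16. Add the point at infinity: total = 17.

#E(F_11) = 17


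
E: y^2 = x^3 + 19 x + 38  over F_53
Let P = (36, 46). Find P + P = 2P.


Doubling: s = (3 x1^2 + a) / (2 y1)
s = (3*36^2 + 19) / (2*46) mod 53 = 20
x3 = s^2 - 2 x1 mod 53 = 20^2 - 2*36 = 10
y3 = s (x1 - x3) - y1 mod 53 = 20 * (36 - 10) - 46 = 50

2P = (10, 50)


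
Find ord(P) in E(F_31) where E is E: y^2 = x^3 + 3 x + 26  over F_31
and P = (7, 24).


Compute successive multiples of P until we hit O:
  1P = (7, 24)
  2P = (4, 28)
  3P = (8, 29)
  4P = (10, 23)
  5P = (21, 22)
  6P = (22, 18)
  7P = (22, 13)
  8P = (21, 9)
  ... (continuing to 13P)
  13P = O

ord(P) = 13


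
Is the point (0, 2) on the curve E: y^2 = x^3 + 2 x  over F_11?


Check whether y^2 = x^3 + 2 x + 0 (mod 11) for (x, y) = (0, 2).
LHS: y^2 = 2^2 mod 11 = 4
RHS: x^3 + 2 x + 0 = 0^3 + 2*0 + 0 mod 11 = 0
LHS != RHS

No, not on the curve


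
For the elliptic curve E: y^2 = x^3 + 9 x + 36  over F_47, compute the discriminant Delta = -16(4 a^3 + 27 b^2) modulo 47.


4 a^3 + 27 b^2 = 4*9^3 + 27*36^2 = 2916 + 34992 = 37908
Delta = -16 * (37908) = -606528
Delta mod 47 = 7

Delta = 7 (mod 47)


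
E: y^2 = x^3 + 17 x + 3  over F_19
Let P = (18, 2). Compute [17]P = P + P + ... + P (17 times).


k = 17 = 10001_2 (binary, LSB first: 10001)
Double-and-add from P = (18, 2):
  bit 0 = 1: acc = O + (18, 2) = (18, 2)
  bit 1 = 0: acc unchanged = (18, 2)
  bit 2 = 0: acc unchanged = (18, 2)
  bit 3 = 0: acc unchanged = (18, 2)
  bit 4 = 1: acc = (18, 2) + (16, 18) = (11, 18)

17P = (11, 18)


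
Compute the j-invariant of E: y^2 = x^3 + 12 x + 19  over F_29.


Delta = -16(4 a^3 + 27 b^2) mod 29 = 24
-1728 * (4 a)^3 = -1728 * (4*12)^3 mod 29 = 6
j = 6 * 24^(-1) mod 29 = 22

j = 22 (mod 29)


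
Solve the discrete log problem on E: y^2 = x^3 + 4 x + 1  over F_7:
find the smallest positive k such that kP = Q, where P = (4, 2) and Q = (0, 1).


Enumerate multiples of P until we hit Q = (0, 1):
  1P = (4, 2)
  2P = (0, 1)
Match found at i = 2.

k = 2


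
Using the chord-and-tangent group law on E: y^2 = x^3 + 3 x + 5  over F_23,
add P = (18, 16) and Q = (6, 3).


P != Q, so use the chord formula.
s = (y2 - y1) / (x2 - x1) = (10) / (11) mod 23 = 3
x3 = s^2 - x1 - x2 mod 23 = 3^2 - 18 - 6 = 8
y3 = s (x1 - x3) - y1 mod 23 = 3 * (18 - 8) - 16 = 14

P + Q = (8, 14)


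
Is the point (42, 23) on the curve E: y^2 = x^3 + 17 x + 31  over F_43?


Check whether y^2 = x^3 + 17 x + 31 (mod 43) for (x, y) = (42, 23).
LHS: y^2 = 23^2 mod 43 = 13
RHS: x^3 + 17 x + 31 = 42^3 + 17*42 + 31 mod 43 = 13
LHS = RHS

Yes, on the curve


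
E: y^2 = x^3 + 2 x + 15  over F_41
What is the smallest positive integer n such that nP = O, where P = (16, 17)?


Compute successive multiples of P until we hit O:
  1P = (16, 17)
  2P = (14, 9)
  3P = (27, 21)
  4P = (31, 26)
  5P = (37, 36)
  6P = (38, 8)
  7P = (23, 25)
  8P = (10, 25)
  ... (continuing to 33P)
  33P = O

ord(P) = 33


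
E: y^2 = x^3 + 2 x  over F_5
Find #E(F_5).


For each x in F_5, count y with y^2 = x^3 + 2 x + 0 mod 5:
  x = 0: RHS = 0, y in [0]  -> 1 point(s)
Affine points: 1. Add the point at infinity: total = 2.

#E(F_5) = 2


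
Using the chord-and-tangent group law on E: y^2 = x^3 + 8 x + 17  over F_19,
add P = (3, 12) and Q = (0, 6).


P != Q, so use the chord formula.
s = (y2 - y1) / (x2 - x1) = (13) / (16) mod 19 = 2
x3 = s^2 - x1 - x2 mod 19 = 2^2 - 3 - 0 = 1
y3 = s (x1 - x3) - y1 mod 19 = 2 * (3 - 1) - 12 = 11

P + Q = (1, 11)


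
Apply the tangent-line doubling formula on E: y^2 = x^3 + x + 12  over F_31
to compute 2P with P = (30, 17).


Doubling: s = (3 x1^2 + a) / (2 y1)
s = (3*30^2 + 1) / (2*17) mod 31 = 22
x3 = s^2 - 2 x1 mod 31 = 22^2 - 2*30 = 21
y3 = s (x1 - x3) - y1 mod 31 = 22 * (30 - 21) - 17 = 26

2P = (21, 26)


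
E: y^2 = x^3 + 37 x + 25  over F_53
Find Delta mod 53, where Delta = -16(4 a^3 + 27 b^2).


4 a^3 + 27 b^2 = 4*37^3 + 27*25^2 = 202612 + 16875 = 219487
Delta = -16 * (219487) = -3511792
Delta mod 53 = 41

Delta = 41 (mod 53)


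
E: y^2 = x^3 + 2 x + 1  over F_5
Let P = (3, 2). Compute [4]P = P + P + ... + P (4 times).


k = 4 = 100_2 (binary, LSB first: 001)
Double-and-add from P = (3, 2):
  bit 0 = 0: acc unchanged = O
  bit 1 = 0: acc unchanged = O
  bit 2 = 1: acc = O + (1, 3) = (1, 3)

4P = (1, 3)


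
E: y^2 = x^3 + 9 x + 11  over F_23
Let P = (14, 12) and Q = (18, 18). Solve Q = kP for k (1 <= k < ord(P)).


Enumerate multiples of P until we hit Q = (18, 18):
  1P = (14, 12)
  2P = (19, 16)
  3P = (21, 10)
  4P = (20, 16)
  5P = (15, 18)
  6P = (7, 7)
  7P = (18, 18)
Match found at i = 7.

k = 7


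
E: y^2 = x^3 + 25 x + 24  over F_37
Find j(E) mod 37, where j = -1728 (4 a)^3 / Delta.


Delta = -16(4 a^3 + 27 b^2) mod 37 = 29
-1728 * (4 a)^3 = -1728 * (4*25)^3 mod 37 = 11
j = 11 * 29^(-1) mod 37 = 31

j = 31 (mod 37)


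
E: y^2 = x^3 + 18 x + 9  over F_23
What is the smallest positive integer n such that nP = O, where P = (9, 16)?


Compute successive multiples of P until we hit O:
  1P = (9, 16)
  2P = (18, 22)
  3P = (22, 6)
  4P = (16, 0)
  5P = (22, 17)
  6P = (18, 1)
  7P = (9, 7)
  8P = O

ord(P) = 8


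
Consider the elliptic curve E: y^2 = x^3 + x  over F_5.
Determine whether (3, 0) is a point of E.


Check whether y^2 = x^3 + 1 x + 0 (mod 5) for (x, y) = (3, 0).
LHS: y^2 = 0^2 mod 5 = 0
RHS: x^3 + 1 x + 0 = 3^3 + 1*3 + 0 mod 5 = 0
LHS = RHS

Yes, on the curve


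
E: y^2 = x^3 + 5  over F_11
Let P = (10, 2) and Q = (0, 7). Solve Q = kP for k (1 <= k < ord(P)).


Enumerate multiples of P until we hit Q = (0, 7):
  1P = (10, 2)
  2P = (6, 1)
  3P = (4, 5)
  4P = (0, 4)
  5P = (5, 8)
  6P = (8, 0)
  7P = (5, 3)
  8P = (0, 7)
Match found at i = 8.

k = 8


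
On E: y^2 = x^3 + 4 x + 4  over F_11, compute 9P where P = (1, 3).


k = 9 = 1001_2 (binary, LSB first: 1001)
Double-and-add from P = (1, 3):
  bit 0 = 1: acc = O + (1, 3) = (1, 3)
  bit 1 = 0: acc unchanged = (1, 3)
  bit 2 = 0: acc unchanged = (1, 3)
  bit 3 = 1: acc = (1, 3) + (8, 8) = (7, 10)

9P = (7, 10)


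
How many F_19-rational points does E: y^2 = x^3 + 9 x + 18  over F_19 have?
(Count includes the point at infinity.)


For each x in F_19, count y with y^2 = x^3 + 9 x + 18 mod 19:
  x = 1: RHS = 9, y in [3, 16]  -> 2 point(s)
  x = 2: RHS = 6, y in [5, 14]  -> 2 point(s)
  x = 4: RHS = 4, y in [2, 17]  -> 2 point(s)
  x = 5: RHS = 17, y in [6, 13]  -> 2 point(s)
  x = 7: RHS = 6, y in [5, 14]  -> 2 point(s)
  x = 9: RHS = 11, y in [7, 12]  -> 2 point(s)
  x = 10: RHS = 6, y in [5, 14]  -> 2 point(s)
  x = 11: RHS = 4, y in [2, 17]  -> 2 point(s)
  x = 12: RHS = 11, y in [7, 12]  -> 2 point(s)
  x = 14: RHS = 0, y in [0]  -> 1 point(s)
  x = 17: RHS = 11, y in [7, 12]  -> 2 point(s)
Affine points: 21. Add the point at infinity: total = 22.

#E(F_19) = 22


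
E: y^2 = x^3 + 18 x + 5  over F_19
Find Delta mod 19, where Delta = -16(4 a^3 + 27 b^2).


4 a^3 + 27 b^2 = 4*18^3 + 27*5^2 = 23328 + 675 = 24003
Delta = -16 * (24003) = -384048
Delta mod 19 = 18

Delta = 18 (mod 19)


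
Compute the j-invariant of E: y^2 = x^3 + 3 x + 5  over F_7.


Delta = -16(4 a^3 + 27 b^2) mod 7 = 2
-1728 * (4 a)^3 = -1728 * (4*3)^3 mod 7 = 6
j = 6 * 2^(-1) mod 7 = 3

j = 3 (mod 7)


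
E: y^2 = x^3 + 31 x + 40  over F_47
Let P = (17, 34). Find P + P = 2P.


Doubling: s = (3 x1^2 + a) / (2 y1)
s = (3*17^2 + 31) / (2*34) mod 47 = 45
x3 = s^2 - 2 x1 mod 47 = 45^2 - 2*17 = 17
y3 = s (x1 - x3) - y1 mod 47 = 45 * (17 - 17) - 34 = 13

2P = (17, 13)


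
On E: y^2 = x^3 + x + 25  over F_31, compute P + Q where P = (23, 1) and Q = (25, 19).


P != Q, so use the chord formula.
s = (y2 - y1) / (x2 - x1) = (18) / (2) mod 31 = 9
x3 = s^2 - x1 - x2 mod 31 = 9^2 - 23 - 25 = 2
y3 = s (x1 - x3) - y1 mod 31 = 9 * (23 - 2) - 1 = 2

P + Q = (2, 2)


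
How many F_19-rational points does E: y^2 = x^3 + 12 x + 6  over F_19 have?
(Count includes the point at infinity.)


For each x in F_19, count y with y^2 = x^3 + 12 x + 6 mod 19:
  x = 0: RHS = 6, y in [5, 14]  -> 2 point(s)
  x = 1: RHS = 0, y in [0]  -> 1 point(s)
  x = 2: RHS = 0, y in [0]  -> 1 point(s)
  x = 4: RHS = 4, y in [2, 17]  -> 2 point(s)
  x = 5: RHS = 1, y in [1, 18]  -> 2 point(s)
  x = 6: RHS = 9, y in [3, 16]  -> 2 point(s)
  x = 8: RHS = 6, y in [5, 14]  -> 2 point(s)
  x = 9: RHS = 7, y in [8, 11]  -> 2 point(s)
  x = 10: RHS = 5, y in [9, 10]  -> 2 point(s)
  x = 11: RHS = 6, y in [5, 14]  -> 2 point(s)
  x = 12: RHS = 16, y in [4, 15]  -> 2 point(s)
  x = 14: RHS = 11, y in [7, 12]  -> 2 point(s)
  x = 16: RHS = 0, y in [0]  -> 1 point(s)
Affine points: 23. Add the point at infinity: total = 24.

#E(F_19) = 24


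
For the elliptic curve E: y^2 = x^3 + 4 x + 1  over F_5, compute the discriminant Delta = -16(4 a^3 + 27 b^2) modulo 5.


4 a^3 + 27 b^2 = 4*4^3 + 27*1^2 = 256 + 27 = 283
Delta = -16 * (283) = -4528
Delta mod 5 = 2

Delta = 2 (mod 5)


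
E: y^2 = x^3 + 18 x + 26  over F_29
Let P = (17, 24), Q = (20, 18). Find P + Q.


P != Q, so use the chord formula.
s = (y2 - y1) / (x2 - x1) = (23) / (3) mod 29 = 27
x3 = s^2 - x1 - x2 mod 29 = 27^2 - 17 - 20 = 25
y3 = s (x1 - x3) - y1 mod 29 = 27 * (17 - 25) - 24 = 21

P + Q = (25, 21)


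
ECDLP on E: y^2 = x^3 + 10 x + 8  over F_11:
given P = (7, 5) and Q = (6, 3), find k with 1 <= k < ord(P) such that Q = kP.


Enumerate multiples of P until we hit Q = (6, 3):
  1P = (7, 5)
  2P = (6, 3)
Match found at i = 2.

k = 2


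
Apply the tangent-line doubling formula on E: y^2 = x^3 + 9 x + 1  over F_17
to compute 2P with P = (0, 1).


Doubling: s = (3 x1^2 + a) / (2 y1)
s = (3*0^2 + 9) / (2*1) mod 17 = 13
x3 = s^2 - 2 x1 mod 17 = 13^2 - 2*0 = 16
y3 = s (x1 - x3) - y1 mod 17 = 13 * (0 - 16) - 1 = 12

2P = (16, 12)


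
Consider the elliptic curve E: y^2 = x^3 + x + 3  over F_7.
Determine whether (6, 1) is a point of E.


Check whether y^2 = x^3 + 1 x + 3 (mod 7) for (x, y) = (6, 1).
LHS: y^2 = 1^2 mod 7 = 1
RHS: x^3 + 1 x + 3 = 6^3 + 1*6 + 3 mod 7 = 1
LHS = RHS

Yes, on the curve


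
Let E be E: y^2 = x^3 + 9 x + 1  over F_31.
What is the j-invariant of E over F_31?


Delta = -16(4 a^3 + 27 b^2) mod 31 = 1
-1728 * (4 a)^3 = -1728 * (4*9)^3 mod 31 = 8
j = 8 * 1^(-1) mod 31 = 8

j = 8 (mod 31)


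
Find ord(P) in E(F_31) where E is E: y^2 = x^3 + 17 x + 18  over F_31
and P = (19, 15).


Compute successive multiples of P until we hit O:
  1P = (19, 15)
  2P = (1, 25)
  3P = (27, 17)
  4P = (18, 24)
  5P = (13, 24)
  6P = (9, 1)
  7P = (0, 24)
  8P = (30, 0)
  ... (continuing to 16P)
  16P = O

ord(P) = 16


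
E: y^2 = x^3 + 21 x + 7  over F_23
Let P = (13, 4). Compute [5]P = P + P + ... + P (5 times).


k = 5 = 101_2 (binary, LSB first: 101)
Double-and-add from P = (13, 4):
  bit 0 = 1: acc = O + (13, 4) = (13, 4)
  bit 1 = 0: acc unchanged = (13, 4)
  bit 2 = 1: acc = (13, 4) + (6, 2) = (13, 19)

5P = (13, 19)


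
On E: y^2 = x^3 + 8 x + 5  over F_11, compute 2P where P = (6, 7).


k = 2 = 10_2 (binary, LSB first: 01)
Double-and-add from P = (6, 7):
  bit 0 = 0: acc unchanged = O
  bit 1 = 1: acc = O + (3, 10) = (3, 10)

2P = (3, 10)


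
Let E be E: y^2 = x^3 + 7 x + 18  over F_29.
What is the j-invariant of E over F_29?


Delta = -16(4 a^3 + 27 b^2) mod 29 = 16
-1728 * (4 a)^3 = -1728 * (4*7)^3 mod 29 = 17
j = 17 * 16^(-1) mod 29 = 21

j = 21 (mod 29)


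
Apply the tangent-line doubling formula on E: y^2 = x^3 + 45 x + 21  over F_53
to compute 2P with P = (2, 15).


Doubling: s = (3 x1^2 + a) / (2 y1)
s = (3*2^2 + 45) / (2*15) mod 53 = 39
x3 = s^2 - 2 x1 mod 53 = 39^2 - 2*2 = 33
y3 = s (x1 - x3) - y1 mod 53 = 39 * (2 - 33) - 15 = 48

2P = (33, 48)


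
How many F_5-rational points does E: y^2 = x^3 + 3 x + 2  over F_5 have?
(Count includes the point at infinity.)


For each x in F_5, count y with y^2 = x^3 + 3 x + 2 mod 5:
  x = 1: RHS = 1, y in [1, 4]  -> 2 point(s)
  x = 2: RHS = 1, y in [1, 4]  -> 2 point(s)
Affine points: 4. Add the point at infinity: total = 5.

#E(F_5) = 5


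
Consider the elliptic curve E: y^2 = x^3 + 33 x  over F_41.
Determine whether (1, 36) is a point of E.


Check whether y^2 = x^3 + 33 x + 0 (mod 41) for (x, y) = (1, 36).
LHS: y^2 = 36^2 mod 41 = 25
RHS: x^3 + 33 x + 0 = 1^3 + 33*1 + 0 mod 41 = 34
LHS != RHS

No, not on the curve


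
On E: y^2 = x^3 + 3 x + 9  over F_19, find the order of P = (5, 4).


Compute successive multiples of P until we hit O:
  1P = (5, 4)
  2P = (15, 3)
  3P = (3, 11)
  4P = (9, 10)
  5P = (12, 14)
  6P = (18, 10)
  7P = (16, 7)
  8P = (2, 2)
  ... (continuing to 23P)
  23P = O

ord(P) = 23


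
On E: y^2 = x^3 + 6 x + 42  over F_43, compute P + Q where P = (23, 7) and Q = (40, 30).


P != Q, so use the chord formula.
s = (y2 - y1) / (x2 - x1) = (23) / (17) mod 43 = 14
x3 = s^2 - x1 - x2 mod 43 = 14^2 - 23 - 40 = 4
y3 = s (x1 - x3) - y1 mod 43 = 14 * (23 - 4) - 7 = 1

P + Q = (4, 1)


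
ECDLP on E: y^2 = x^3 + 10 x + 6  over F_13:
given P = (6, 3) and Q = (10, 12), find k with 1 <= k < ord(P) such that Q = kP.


Enumerate multiples of P until we hit Q = (10, 12):
  1P = (6, 3)
  2P = (5, 8)
  3P = (1, 11)
  4P = (7, 9)
  5P = (10, 12)
Match found at i = 5.

k = 5


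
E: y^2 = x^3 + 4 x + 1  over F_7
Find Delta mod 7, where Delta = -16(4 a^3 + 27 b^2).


4 a^3 + 27 b^2 = 4*4^3 + 27*1^2 = 256 + 27 = 283
Delta = -16 * (283) = -4528
Delta mod 7 = 1

Delta = 1 (mod 7)


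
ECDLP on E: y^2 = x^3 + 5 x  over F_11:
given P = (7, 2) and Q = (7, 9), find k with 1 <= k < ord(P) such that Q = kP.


Enumerate multiples of P until we hit Q = (7, 9):
  1P = (7, 2)
  2P = (0, 0)
  3P = (7, 9)
Match found at i = 3.

k = 3


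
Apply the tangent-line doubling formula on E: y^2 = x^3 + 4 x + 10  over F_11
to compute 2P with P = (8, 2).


Doubling: s = (3 x1^2 + a) / (2 y1)
s = (3*8^2 + 4) / (2*2) mod 11 = 5
x3 = s^2 - 2 x1 mod 11 = 5^2 - 2*8 = 9
y3 = s (x1 - x3) - y1 mod 11 = 5 * (8 - 9) - 2 = 4

2P = (9, 4)


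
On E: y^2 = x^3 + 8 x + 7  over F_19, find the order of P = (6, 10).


Compute successive multiples of P until we hit O:
  1P = (6, 10)
  2P = (11, 18)
  3P = (0, 11)
  4P = (3, 18)
  5P = (15, 14)
  6P = (5, 1)
  7P = (13, 3)
  8P = (1, 4)
  ... (continuing to 25P)
  25P = O

ord(P) = 25


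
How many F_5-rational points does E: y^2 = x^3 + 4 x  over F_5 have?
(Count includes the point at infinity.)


For each x in F_5, count y with y^2 = x^3 + 4 x + 0 mod 5:
  x = 0: RHS = 0, y in [0]  -> 1 point(s)
  x = 1: RHS = 0, y in [0]  -> 1 point(s)
  x = 2: RHS = 1, y in [1, 4]  -> 2 point(s)
  x = 3: RHS = 4, y in [2, 3]  -> 2 point(s)
  x = 4: RHS = 0, y in [0]  -> 1 point(s)
Affine points: 7. Add the point at infinity: total = 8.

#E(F_5) = 8


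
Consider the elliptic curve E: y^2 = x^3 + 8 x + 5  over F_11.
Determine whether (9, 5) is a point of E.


Check whether y^2 = x^3 + 8 x + 5 (mod 11) for (x, y) = (9, 5).
LHS: y^2 = 5^2 mod 11 = 3
RHS: x^3 + 8 x + 5 = 9^3 + 8*9 + 5 mod 11 = 3
LHS = RHS

Yes, on the curve


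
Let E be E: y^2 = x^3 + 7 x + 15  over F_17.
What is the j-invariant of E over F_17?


Delta = -16(4 a^3 + 27 b^2) mod 17 = 1
-1728 * (4 a)^3 = -1728 * (4*7)^3 mod 17 = 13
j = 13 * 1^(-1) mod 17 = 13

j = 13 (mod 17)


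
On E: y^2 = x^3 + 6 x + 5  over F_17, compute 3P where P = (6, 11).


k = 3 = 11_2 (binary, LSB first: 11)
Double-and-add from P = (6, 11):
  bit 0 = 1: acc = O + (6, 11) = (6, 11)
  bit 1 = 1: acc = (6, 11) + (6, 6) = O

3P = O


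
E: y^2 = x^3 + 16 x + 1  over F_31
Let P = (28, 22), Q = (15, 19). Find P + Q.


P != Q, so use the chord formula.
s = (y2 - y1) / (x2 - x1) = (28) / (18) mod 31 = 5
x3 = s^2 - x1 - x2 mod 31 = 5^2 - 28 - 15 = 13
y3 = s (x1 - x3) - y1 mod 31 = 5 * (28 - 13) - 22 = 22

P + Q = (13, 22)


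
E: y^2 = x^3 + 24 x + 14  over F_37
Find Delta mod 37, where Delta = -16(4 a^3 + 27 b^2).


4 a^3 + 27 b^2 = 4*24^3 + 27*14^2 = 55296 + 5292 = 60588
Delta = -16 * (60588) = -969408
Delta mod 37 = 29

Delta = 29 (mod 37)


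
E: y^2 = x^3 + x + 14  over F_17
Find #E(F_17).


For each x in F_17, count y with y^2 = x^3 + 1 x + 14 mod 17:
  x = 1: RHS = 16, y in [4, 13]  -> 2 point(s)
  x = 5: RHS = 8, y in [5, 12]  -> 2 point(s)
  x = 6: RHS = 15, y in [7, 10]  -> 2 point(s)
  x = 9: RHS = 4, y in [2, 15]  -> 2 point(s)
  x = 10: RHS = 4, y in [2, 15]  -> 2 point(s)
  x = 11: RHS = 13, y in [8, 9]  -> 2 point(s)
  x = 14: RHS = 1, y in [1, 16]  -> 2 point(s)
  x = 15: RHS = 4, y in [2, 15]  -> 2 point(s)
Affine points: 16. Add the point at infinity: total = 17.

#E(F_17) = 17


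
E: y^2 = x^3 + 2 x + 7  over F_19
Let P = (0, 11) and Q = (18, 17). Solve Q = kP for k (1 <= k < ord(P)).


Enumerate multiples of P until we hit Q = (18, 17):
  1P = (0, 11)
  2P = (11, 7)
  3P = (13, 11)
  4P = (6, 8)
  5P = (18, 17)
Match found at i = 5.

k = 5


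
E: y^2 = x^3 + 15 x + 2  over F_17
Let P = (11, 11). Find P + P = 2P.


Doubling: s = (3 x1^2 + a) / (2 y1)
s = (3*11^2 + 15) / (2*11) mod 17 = 11
x3 = s^2 - 2 x1 mod 17 = 11^2 - 2*11 = 14
y3 = s (x1 - x3) - y1 mod 17 = 11 * (11 - 14) - 11 = 7

2P = (14, 7)


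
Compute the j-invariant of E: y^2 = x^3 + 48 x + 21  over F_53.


Delta = -16(4 a^3 + 27 b^2) mod 53 = 20
-1728 * (4 a)^3 = -1728 * (4*48)^3 mod 53 = 10
j = 10 * 20^(-1) mod 53 = 27

j = 27 (mod 53)


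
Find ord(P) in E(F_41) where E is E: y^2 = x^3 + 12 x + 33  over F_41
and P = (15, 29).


Compute successive multiples of P until we hit O:
  1P = (15, 29)
  2P = (20, 27)
  3P = (16, 37)
  4P = (33, 32)
  5P = (1, 28)
  6P = (34, 37)
  7P = (25, 38)
  8P = (26, 39)
  ... (continuing to 24P)
  24P = O

ord(P) = 24


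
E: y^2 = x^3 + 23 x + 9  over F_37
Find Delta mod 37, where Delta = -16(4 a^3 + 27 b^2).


4 a^3 + 27 b^2 = 4*23^3 + 27*9^2 = 48668 + 2187 = 50855
Delta = -16 * (50855) = -813680
Delta mod 37 = 24

Delta = 24 (mod 37)


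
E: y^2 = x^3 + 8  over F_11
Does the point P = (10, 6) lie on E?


Check whether y^2 = x^3 + 0 x + 8 (mod 11) for (x, y) = (10, 6).
LHS: y^2 = 6^2 mod 11 = 3
RHS: x^3 + 0 x + 8 = 10^3 + 0*10 + 8 mod 11 = 7
LHS != RHS

No, not on the curve


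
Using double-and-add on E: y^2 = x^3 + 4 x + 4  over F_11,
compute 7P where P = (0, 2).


k = 7 = 111_2 (binary, LSB first: 111)
Double-and-add from P = (0, 2):
  bit 0 = 1: acc = O + (0, 2) = (0, 2)
  bit 1 = 1: acc = (0, 2) + (1, 8) = (2, 8)
  bit 2 = 1: acc = (2, 8) + (7, 10) = (7, 1)

7P = (7, 1)


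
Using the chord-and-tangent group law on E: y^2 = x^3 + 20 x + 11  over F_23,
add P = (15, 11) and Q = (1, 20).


P != Q, so use the chord formula.
s = (y2 - y1) / (x2 - x1) = (9) / (9) mod 23 = 1
x3 = s^2 - x1 - x2 mod 23 = 1^2 - 15 - 1 = 8
y3 = s (x1 - x3) - y1 mod 23 = 1 * (15 - 8) - 11 = 19

P + Q = (8, 19)


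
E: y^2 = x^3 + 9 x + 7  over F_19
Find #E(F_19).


For each x in F_19, count y with y^2 = x^3 + 9 x + 7 mod 19:
  x = 0: RHS = 7, y in [8, 11]  -> 2 point(s)
  x = 1: RHS = 17, y in [6, 13]  -> 2 point(s)
  x = 3: RHS = 4, y in [2, 17]  -> 2 point(s)
  x = 5: RHS = 6, y in [5, 14]  -> 2 point(s)
  x = 6: RHS = 11, y in [7, 12]  -> 2 point(s)
  x = 9: RHS = 0, y in [0]  -> 1 point(s)
  x = 12: RHS = 0, y in [0]  -> 1 point(s)
  x = 17: RHS = 0, y in [0]  -> 1 point(s)
  x = 18: RHS = 16, y in [4, 15]  -> 2 point(s)
Affine points: 15. Add the point at infinity: total = 16.

#E(F_19) = 16


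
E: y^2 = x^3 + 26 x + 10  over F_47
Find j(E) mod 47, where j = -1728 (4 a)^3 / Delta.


Delta = -16(4 a^3 + 27 b^2) mod 47 = 27
-1728 * (4 a)^3 = -1728 * (4*26)^3 mod 47 = 2
j = 2 * 27^(-1) mod 47 = 14

j = 14 (mod 47)


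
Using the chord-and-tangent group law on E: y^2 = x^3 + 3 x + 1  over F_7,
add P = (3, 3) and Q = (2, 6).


P != Q, so use the chord formula.
s = (y2 - y1) / (x2 - x1) = (3) / (6) mod 7 = 4
x3 = s^2 - x1 - x2 mod 7 = 4^2 - 3 - 2 = 4
y3 = s (x1 - x3) - y1 mod 7 = 4 * (3 - 4) - 3 = 0

P + Q = (4, 0)


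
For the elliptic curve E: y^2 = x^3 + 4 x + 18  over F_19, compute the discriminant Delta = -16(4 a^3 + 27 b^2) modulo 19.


4 a^3 + 27 b^2 = 4*4^3 + 27*18^2 = 256 + 8748 = 9004
Delta = -16 * (9004) = -144064
Delta mod 19 = 13

Delta = 13 (mod 19)


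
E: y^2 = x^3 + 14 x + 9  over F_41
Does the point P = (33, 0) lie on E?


Check whether y^2 = x^3 + 14 x + 9 (mod 41) for (x, y) = (33, 0).
LHS: y^2 = 0^2 mod 41 = 0
RHS: x^3 + 14 x + 9 = 33^3 + 14*33 + 9 mod 41 = 0
LHS = RHS

Yes, on the curve


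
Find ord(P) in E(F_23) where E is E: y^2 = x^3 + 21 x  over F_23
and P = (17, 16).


Compute successive multiples of P until we hit O:
  1P = (17, 16)
  2P = (13, 3)
  3P = (5, 0)
  4P = (13, 20)
  5P = (17, 7)
  6P = O

ord(P) = 6


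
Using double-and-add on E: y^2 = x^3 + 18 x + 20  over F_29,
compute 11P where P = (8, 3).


k = 11 = 1011_2 (binary, LSB first: 1101)
Double-and-add from P = (8, 3):
  bit 0 = 1: acc = O + (8, 3) = (8, 3)
  bit 1 = 1: acc = (8, 3) + (20, 12) = (7, 5)
  bit 2 = 0: acc unchanged = (7, 5)
  bit 3 = 1: acc = (7, 5) + (18, 12) = (8, 26)

11P = (8, 26)


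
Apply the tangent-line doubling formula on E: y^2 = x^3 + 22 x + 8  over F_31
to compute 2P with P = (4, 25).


Doubling: s = (3 x1^2 + a) / (2 y1)
s = (3*4^2 + 22) / (2*25) mod 31 = 20
x3 = s^2 - 2 x1 mod 31 = 20^2 - 2*4 = 20
y3 = s (x1 - x3) - y1 mod 31 = 20 * (4 - 20) - 25 = 27

2P = (20, 27)


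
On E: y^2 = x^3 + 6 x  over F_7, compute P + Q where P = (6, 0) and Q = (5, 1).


P != Q, so use the chord formula.
s = (y2 - y1) / (x2 - x1) = (1) / (6) mod 7 = 6
x3 = s^2 - x1 - x2 mod 7 = 6^2 - 6 - 5 = 4
y3 = s (x1 - x3) - y1 mod 7 = 6 * (6 - 4) - 0 = 5

P + Q = (4, 5)


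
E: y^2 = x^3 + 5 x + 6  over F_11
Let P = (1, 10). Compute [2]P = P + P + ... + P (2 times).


k = 2 = 10_2 (binary, LSB first: 01)
Double-and-add from P = (1, 10):
  bit 0 = 0: acc unchanged = O
  bit 1 = 1: acc = O + (3, 9) = (3, 9)

2P = (3, 9)


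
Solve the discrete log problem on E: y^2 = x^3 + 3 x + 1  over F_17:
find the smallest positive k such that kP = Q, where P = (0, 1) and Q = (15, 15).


Enumerate multiples of P until we hit Q = (15, 15):
  1P = (0, 1)
  2P = (15, 2)
  3P = (15, 15)
Match found at i = 3.

k = 3


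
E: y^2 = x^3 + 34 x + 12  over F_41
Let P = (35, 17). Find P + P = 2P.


Doubling: s = (3 x1^2 + a) / (2 y1)
s = (3*35^2 + 34) / (2*17) mod 41 = 9
x3 = s^2 - 2 x1 mod 41 = 9^2 - 2*35 = 11
y3 = s (x1 - x3) - y1 mod 41 = 9 * (35 - 11) - 17 = 35

2P = (11, 35)


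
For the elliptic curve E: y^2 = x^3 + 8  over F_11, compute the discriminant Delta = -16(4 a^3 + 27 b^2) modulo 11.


4 a^3 + 27 b^2 = 4*0^3 + 27*8^2 = 0 + 1728 = 1728
Delta = -16 * (1728) = -27648
Delta mod 11 = 6

Delta = 6 (mod 11)


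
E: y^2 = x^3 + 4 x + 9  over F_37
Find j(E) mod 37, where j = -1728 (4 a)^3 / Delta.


Delta = -16(4 a^3 + 27 b^2) mod 37 = 21
-1728 * (4 a)^3 = -1728 * (4*4)^3 mod 37 = 27
j = 27 * 21^(-1) mod 37 = 33

j = 33 (mod 37)


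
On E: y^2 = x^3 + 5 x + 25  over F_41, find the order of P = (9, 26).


Compute successive multiples of P until we hit O:
  1P = (9, 26)
  2P = (21, 24)
  3P = (19, 3)
  4P = (31, 0)
  5P = (19, 38)
  6P = (21, 17)
  7P = (9, 15)
  8P = O

ord(P) = 8


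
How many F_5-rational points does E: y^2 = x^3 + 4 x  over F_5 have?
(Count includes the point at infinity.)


For each x in F_5, count y with y^2 = x^3 + 4 x + 0 mod 5:
  x = 0: RHS = 0, y in [0]  -> 1 point(s)
  x = 1: RHS = 0, y in [0]  -> 1 point(s)
  x = 2: RHS = 1, y in [1, 4]  -> 2 point(s)
  x = 3: RHS = 4, y in [2, 3]  -> 2 point(s)
  x = 4: RHS = 0, y in [0]  -> 1 point(s)
Affine points: 7. Add the point at infinity: total = 8.

#E(F_5) = 8


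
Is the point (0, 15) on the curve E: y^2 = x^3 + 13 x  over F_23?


Check whether y^2 = x^3 + 13 x + 0 (mod 23) for (x, y) = (0, 15).
LHS: y^2 = 15^2 mod 23 = 18
RHS: x^3 + 13 x + 0 = 0^3 + 13*0 + 0 mod 23 = 0
LHS != RHS

No, not on the curve


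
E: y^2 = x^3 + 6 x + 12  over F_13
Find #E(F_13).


For each x in F_13, count y with y^2 = x^3 + 6 x + 12 mod 13:
  x = 0: RHS = 12, y in [5, 8]  -> 2 point(s)
  x = 4: RHS = 9, y in [3, 10]  -> 2 point(s)
  x = 6: RHS = 4, y in [2, 11]  -> 2 point(s)
  x = 8: RHS = 0, y in [0]  -> 1 point(s)
Affine points: 7. Add the point at infinity: total = 8.

#E(F_13) = 8


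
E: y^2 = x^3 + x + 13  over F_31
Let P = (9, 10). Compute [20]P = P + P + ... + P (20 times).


k = 20 = 10100_2 (binary, LSB first: 00101)
Double-and-add from P = (9, 10):
  bit 0 = 0: acc unchanged = O
  bit 1 = 0: acc unchanged = O
  bit 2 = 1: acc = O + (4, 22) = (4, 22)
  bit 3 = 0: acc unchanged = (4, 22)
  bit 4 = 1: acc = (4, 22) + (19, 3) = (26, 10)

20P = (26, 10)


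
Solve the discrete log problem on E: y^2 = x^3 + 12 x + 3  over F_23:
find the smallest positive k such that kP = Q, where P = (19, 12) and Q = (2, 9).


Enumerate multiples of P until we hit Q = (2, 9):
  1P = (19, 12)
  2P = (20, 20)
  3P = (2, 9)
Match found at i = 3.

k = 3


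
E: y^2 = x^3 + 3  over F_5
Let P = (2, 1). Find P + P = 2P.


Doubling: s = (3 x1^2 + a) / (2 y1)
s = (3*2^2 + 0) / (2*1) mod 5 = 1
x3 = s^2 - 2 x1 mod 5 = 1^2 - 2*2 = 2
y3 = s (x1 - x3) - y1 mod 5 = 1 * (2 - 2) - 1 = 4

2P = (2, 4)


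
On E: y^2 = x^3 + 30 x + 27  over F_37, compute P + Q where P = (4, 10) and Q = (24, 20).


P != Q, so use the chord formula.
s = (y2 - y1) / (x2 - x1) = (10) / (20) mod 37 = 19
x3 = s^2 - x1 - x2 mod 37 = 19^2 - 4 - 24 = 0
y3 = s (x1 - x3) - y1 mod 37 = 19 * (4 - 0) - 10 = 29

P + Q = (0, 29)


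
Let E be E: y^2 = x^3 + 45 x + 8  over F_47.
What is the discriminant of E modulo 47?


4 a^3 + 27 b^2 = 4*45^3 + 27*8^2 = 364500 + 1728 = 366228
Delta = -16 * (366228) = -5859648
Delta mod 47 = 30

Delta = 30 (mod 47)


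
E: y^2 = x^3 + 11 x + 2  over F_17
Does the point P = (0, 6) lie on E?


Check whether y^2 = x^3 + 11 x + 2 (mod 17) for (x, y) = (0, 6).
LHS: y^2 = 6^2 mod 17 = 2
RHS: x^3 + 11 x + 2 = 0^3 + 11*0 + 2 mod 17 = 2
LHS = RHS

Yes, on the curve


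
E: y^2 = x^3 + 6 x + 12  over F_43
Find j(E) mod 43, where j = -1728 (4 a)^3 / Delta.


Delta = -16(4 a^3 + 27 b^2) mod 43 = 35
-1728 * (4 a)^3 = -1728 * (4*6)^3 mod 43 = 4
j = 4 * 35^(-1) mod 43 = 21

j = 21 (mod 43)


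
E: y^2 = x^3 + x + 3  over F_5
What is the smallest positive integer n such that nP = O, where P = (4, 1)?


Compute successive multiples of P until we hit O:
  1P = (4, 1)
  2P = (1, 0)
  3P = (4, 4)
  4P = O

ord(P) = 4


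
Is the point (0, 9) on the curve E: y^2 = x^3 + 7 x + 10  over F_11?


Check whether y^2 = x^3 + 7 x + 10 (mod 11) for (x, y) = (0, 9).
LHS: y^2 = 9^2 mod 11 = 4
RHS: x^3 + 7 x + 10 = 0^3 + 7*0 + 10 mod 11 = 10
LHS != RHS

No, not on the curve


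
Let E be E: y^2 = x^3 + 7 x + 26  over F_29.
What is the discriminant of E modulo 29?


4 a^3 + 27 b^2 = 4*7^3 + 27*26^2 = 1372 + 18252 = 19624
Delta = -16 * (19624) = -313984
Delta mod 29 = 28

Delta = 28 (mod 29)


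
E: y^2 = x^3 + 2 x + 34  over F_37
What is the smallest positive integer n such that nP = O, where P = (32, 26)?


Compute successive multiples of P until we hit O:
  1P = (32, 26)
  2P = (13, 0)
  3P = (32, 11)
  4P = O

ord(P) = 4


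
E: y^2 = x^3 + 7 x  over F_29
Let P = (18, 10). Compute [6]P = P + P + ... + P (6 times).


k = 6 = 110_2 (binary, LSB first: 011)
Double-and-add from P = (18, 10):
  bit 0 = 0: acc unchanged = O
  bit 1 = 1: acc = O + (9, 26) = (9, 26)
  bit 2 = 1: acc = (9, 26) + (20, 7) = (20, 22)

6P = (20, 22)


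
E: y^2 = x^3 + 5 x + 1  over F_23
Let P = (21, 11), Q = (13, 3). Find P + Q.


P != Q, so use the chord formula.
s = (y2 - y1) / (x2 - x1) = (15) / (15) mod 23 = 1
x3 = s^2 - x1 - x2 mod 23 = 1^2 - 21 - 13 = 13
y3 = s (x1 - x3) - y1 mod 23 = 1 * (21 - 13) - 11 = 20

P + Q = (13, 20)


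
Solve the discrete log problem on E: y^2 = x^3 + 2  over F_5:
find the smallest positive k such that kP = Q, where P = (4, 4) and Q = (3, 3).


Enumerate multiples of P until we hit Q = (3, 3):
  1P = (4, 4)
  2P = (3, 2)
  3P = (2, 0)
  4P = (3, 3)
Match found at i = 4.

k = 4


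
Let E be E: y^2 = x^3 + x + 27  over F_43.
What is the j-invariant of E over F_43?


Delta = -16(4 a^3 + 27 b^2) mod 43 = 26
-1728 * (4 a)^3 = -1728 * (4*1)^3 mod 43 = 4
j = 4 * 26^(-1) mod 43 = 20

j = 20 (mod 43)


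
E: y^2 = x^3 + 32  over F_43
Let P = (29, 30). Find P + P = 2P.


Doubling: s = (3 x1^2 + a) / (2 y1)
s = (3*29^2 + 0) / (2*30) mod 43 = 27
x3 = s^2 - 2 x1 mod 43 = 27^2 - 2*29 = 26
y3 = s (x1 - x3) - y1 mod 43 = 27 * (29 - 26) - 30 = 8

2P = (26, 8)


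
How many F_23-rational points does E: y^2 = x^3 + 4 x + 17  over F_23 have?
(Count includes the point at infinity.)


For each x in F_23, count y with y^2 = x^3 + 4 x + 17 mod 23:
  x = 5: RHS = 1, y in [1, 22]  -> 2 point(s)
  x = 6: RHS = 4, y in [2, 21]  -> 2 point(s)
  x = 8: RHS = 9, y in [3, 20]  -> 2 point(s)
  x = 9: RHS = 0, y in [0]  -> 1 point(s)
  x = 11: RHS = 12, y in [9, 14]  -> 2 point(s)
  x = 13: RHS = 12, y in [9, 14]  -> 2 point(s)
  x = 15: RHS = 2, y in [5, 18]  -> 2 point(s)
  x = 19: RHS = 6, y in [11, 12]  -> 2 point(s)
  x = 20: RHS = 1, y in [1, 22]  -> 2 point(s)
  x = 21: RHS = 1, y in [1, 22]  -> 2 point(s)
  x = 22: RHS = 12, y in [9, 14]  -> 2 point(s)
Affine points: 21. Add the point at infinity: total = 22.

#E(F_23) = 22


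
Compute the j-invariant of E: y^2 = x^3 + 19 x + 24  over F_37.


Delta = -16(4 a^3 + 27 b^2) mod 37 = 22
-1728 * (4 a)^3 = -1728 * (4*19)^3 mod 37 = 14
j = 14 * 22^(-1) mod 37 = 4

j = 4 (mod 37)


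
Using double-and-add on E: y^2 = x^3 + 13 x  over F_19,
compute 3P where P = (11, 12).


k = 3 = 11_2 (binary, LSB first: 11)
Double-and-add from P = (11, 12):
  bit 0 = 1: acc = O + (11, 12) = (11, 12)
  bit 1 = 1: acc = (11, 12) + (6, 3) = (6, 16)

3P = (6, 16)


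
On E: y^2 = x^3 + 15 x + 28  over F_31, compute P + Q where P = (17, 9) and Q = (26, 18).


P != Q, so use the chord formula.
s = (y2 - y1) / (x2 - x1) = (9) / (9) mod 31 = 1
x3 = s^2 - x1 - x2 mod 31 = 1^2 - 17 - 26 = 20
y3 = s (x1 - x3) - y1 mod 31 = 1 * (17 - 20) - 9 = 19

P + Q = (20, 19)


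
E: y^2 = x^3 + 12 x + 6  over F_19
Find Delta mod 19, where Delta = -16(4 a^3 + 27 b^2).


4 a^3 + 27 b^2 = 4*12^3 + 27*6^2 = 6912 + 972 = 7884
Delta = -16 * (7884) = -126144
Delta mod 19 = 16

Delta = 16 (mod 19)


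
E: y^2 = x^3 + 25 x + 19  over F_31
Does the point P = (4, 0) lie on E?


Check whether y^2 = x^3 + 25 x + 19 (mod 31) for (x, y) = (4, 0).
LHS: y^2 = 0^2 mod 31 = 0
RHS: x^3 + 25 x + 19 = 4^3 + 25*4 + 19 mod 31 = 28
LHS != RHS

No, not on the curve


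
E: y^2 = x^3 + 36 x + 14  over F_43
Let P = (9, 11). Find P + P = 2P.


Doubling: s = (3 x1^2 + a) / (2 y1)
s = (3*9^2 + 36) / (2*11) mod 43 = 42
x3 = s^2 - 2 x1 mod 43 = 42^2 - 2*9 = 26
y3 = s (x1 - x3) - y1 mod 43 = 42 * (9 - 26) - 11 = 6

2P = (26, 6)


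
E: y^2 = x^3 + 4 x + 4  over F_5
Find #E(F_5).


For each x in F_5, count y with y^2 = x^3 + 4 x + 4 mod 5:
  x = 0: RHS = 4, y in [2, 3]  -> 2 point(s)
  x = 1: RHS = 4, y in [2, 3]  -> 2 point(s)
  x = 2: RHS = 0, y in [0]  -> 1 point(s)
  x = 4: RHS = 4, y in [2, 3]  -> 2 point(s)
Affine points: 7. Add the point at infinity: total = 8.

#E(F_5) = 8


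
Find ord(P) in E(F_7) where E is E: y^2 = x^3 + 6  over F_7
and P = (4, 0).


Compute successive multiples of P until we hit O:
  1P = (4, 0)
  2P = O

ord(P) = 2


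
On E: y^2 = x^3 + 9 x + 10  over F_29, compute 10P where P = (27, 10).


k = 10 = 1010_2 (binary, LSB first: 0101)
Double-and-add from P = (27, 10):
  bit 0 = 0: acc unchanged = O
  bit 1 = 1: acc = O + (3, 21) = (3, 21)
  bit 2 = 0: acc unchanged = (3, 21)
  bit 3 = 1: acc = (3, 21) + (4, 9) = (21, 21)

10P = (21, 21)


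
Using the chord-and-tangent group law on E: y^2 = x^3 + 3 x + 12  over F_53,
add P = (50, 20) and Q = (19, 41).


P != Q, so use the chord formula.
s = (y2 - y1) / (x2 - x1) = (21) / (22) mod 53 = 13
x3 = s^2 - x1 - x2 mod 53 = 13^2 - 50 - 19 = 47
y3 = s (x1 - x3) - y1 mod 53 = 13 * (50 - 47) - 20 = 19

P + Q = (47, 19)


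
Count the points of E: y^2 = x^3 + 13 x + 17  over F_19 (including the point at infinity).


For each x in F_19, count y with y^2 = x^3 + 13 x + 17 mod 19:
  x = 0: RHS = 17, y in [6, 13]  -> 2 point(s)
  x = 3: RHS = 7, y in [8, 11]  -> 2 point(s)
  x = 4: RHS = 0, y in [0]  -> 1 point(s)
  x = 5: RHS = 17, y in [6, 13]  -> 2 point(s)
  x = 6: RHS = 7, y in [8, 11]  -> 2 point(s)
  x = 8: RHS = 6, y in [5, 14]  -> 2 point(s)
  x = 10: RHS = 7, y in [8, 11]  -> 2 point(s)
  x = 11: RHS = 9, y in [3, 16]  -> 2 point(s)
  x = 12: RHS = 1, y in [1, 18]  -> 2 point(s)
  x = 14: RHS = 17, y in [6, 13]  -> 2 point(s)
Affine points: 19. Add the point at infinity: total = 20.

#E(F_19) = 20


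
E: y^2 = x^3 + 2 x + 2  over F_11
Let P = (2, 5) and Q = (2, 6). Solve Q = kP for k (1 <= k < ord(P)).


Enumerate multiples of P until we hit Q = (2, 6):
  1P = (2, 5)
  2P = (5, 4)
  3P = (9, 1)
  4P = (1, 7)
  5P = (1, 4)
  6P = (9, 10)
  7P = (5, 7)
  8P = (2, 6)
Match found at i = 8.

k = 8


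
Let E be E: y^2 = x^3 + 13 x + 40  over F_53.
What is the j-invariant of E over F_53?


Delta = -16(4 a^3 + 27 b^2) mod 53 = 27
-1728 * (4 a)^3 = -1728 * (4*13)^3 mod 53 = 32
j = 32 * 27^(-1) mod 53 = 11

j = 11 (mod 53)


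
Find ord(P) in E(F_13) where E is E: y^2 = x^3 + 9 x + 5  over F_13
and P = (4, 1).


Compute successive multiples of P until we hit O:
  1P = (4, 1)
  2P = (8, 2)
  3P = (10, 4)
  4P = (9, 3)
  5P = (9, 10)
  6P = (10, 9)
  7P = (8, 11)
  8P = (4, 12)
  ... (continuing to 9P)
  9P = O

ord(P) = 9


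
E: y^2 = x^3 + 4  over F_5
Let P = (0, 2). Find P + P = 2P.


Doubling: s = (3 x1^2 + a) / (2 y1)
s = (3*0^2 + 0) / (2*2) mod 5 = 0
x3 = s^2 - 2 x1 mod 5 = 0^2 - 2*0 = 0
y3 = s (x1 - x3) - y1 mod 5 = 0 * (0 - 0) - 2 = 3

2P = (0, 3)


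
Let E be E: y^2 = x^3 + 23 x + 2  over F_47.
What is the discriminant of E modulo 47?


4 a^3 + 27 b^2 = 4*23^3 + 27*2^2 = 48668 + 108 = 48776
Delta = -16 * (48776) = -780416
Delta mod 47 = 19

Delta = 19 (mod 47)


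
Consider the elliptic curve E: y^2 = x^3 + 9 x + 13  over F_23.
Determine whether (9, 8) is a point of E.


Check whether y^2 = x^3 + 9 x + 13 (mod 23) for (x, y) = (9, 8).
LHS: y^2 = 8^2 mod 23 = 18
RHS: x^3 + 9 x + 13 = 9^3 + 9*9 + 13 mod 23 = 18
LHS = RHS

Yes, on the curve


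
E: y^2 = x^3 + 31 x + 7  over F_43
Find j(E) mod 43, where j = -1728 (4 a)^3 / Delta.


Delta = -16(4 a^3 + 27 b^2) mod 43 = 27
-1728 * (4 a)^3 = -1728 * (4*31)^3 mod 43 = 11
j = 11 * 27^(-1) mod 43 = 2

j = 2 (mod 43)


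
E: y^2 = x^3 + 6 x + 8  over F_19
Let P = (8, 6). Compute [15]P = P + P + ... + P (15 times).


k = 15 = 1111_2 (binary, LSB first: 1111)
Double-and-add from P = (8, 6):
  bit 0 = 1: acc = O + (8, 6) = (8, 6)
  bit 1 = 1: acc = (8, 6) + (14, 9) = (2, 16)
  bit 2 = 1: acc = (2, 16) + (16, 1) = (10, 17)
  bit 3 = 1: acc = (10, 17) + (17, 11) = (16, 18)

15P = (16, 18)


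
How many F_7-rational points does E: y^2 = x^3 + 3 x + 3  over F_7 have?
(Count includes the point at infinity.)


For each x in F_7, count y with y^2 = x^3 + 3 x + 3 mod 7:
  x = 1: RHS = 0, y in [0]  -> 1 point(s)
  x = 3: RHS = 4, y in [2, 5]  -> 2 point(s)
  x = 4: RHS = 2, y in [3, 4]  -> 2 point(s)
Affine points: 5. Add the point at infinity: total = 6.

#E(F_7) = 6


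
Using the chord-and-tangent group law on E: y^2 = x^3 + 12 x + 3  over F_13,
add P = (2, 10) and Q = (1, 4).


P != Q, so use the chord formula.
s = (y2 - y1) / (x2 - x1) = (7) / (12) mod 13 = 6
x3 = s^2 - x1 - x2 mod 13 = 6^2 - 2 - 1 = 7
y3 = s (x1 - x3) - y1 mod 13 = 6 * (2 - 7) - 10 = 12

P + Q = (7, 12)


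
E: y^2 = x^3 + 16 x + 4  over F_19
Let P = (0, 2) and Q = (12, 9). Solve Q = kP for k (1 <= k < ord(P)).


Enumerate multiples of P until we hit Q = (12, 9):
  1P = (0, 2)
  2P = (16, 10)
  3P = (8, 13)
  4P = (12, 10)
  5P = (18, 5)
  6P = (10, 9)
  7P = (15, 16)
  8P = (2, 5)
  9P = (5, 0)
  10P = (2, 14)
  11P = (15, 3)
  12P = (10, 10)
  13P = (18, 14)
  14P = (12, 9)
Match found at i = 14.

k = 14


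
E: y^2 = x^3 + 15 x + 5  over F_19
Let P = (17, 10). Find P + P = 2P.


Doubling: s = (3 x1^2 + a) / (2 y1)
s = (3*17^2 + 15) / (2*10) mod 19 = 8
x3 = s^2 - 2 x1 mod 19 = 8^2 - 2*17 = 11
y3 = s (x1 - x3) - y1 mod 19 = 8 * (17 - 11) - 10 = 0

2P = (11, 0)


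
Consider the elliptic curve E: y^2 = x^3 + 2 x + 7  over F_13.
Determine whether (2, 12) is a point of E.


Check whether y^2 = x^3 + 2 x + 7 (mod 13) for (x, y) = (2, 12).
LHS: y^2 = 12^2 mod 13 = 1
RHS: x^3 + 2 x + 7 = 2^3 + 2*2 + 7 mod 13 = 6
LHS != RHS

No, not on the curve


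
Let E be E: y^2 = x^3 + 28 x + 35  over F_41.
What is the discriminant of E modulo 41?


4 a^3 + 27 b^2 = 4*28^3 + 27*35^2 = 87808 + 33075 = 120883
Delta = -16 * (120883) = -1934128
Delta mod 41 = 6

Delta = 6 (mod 41)


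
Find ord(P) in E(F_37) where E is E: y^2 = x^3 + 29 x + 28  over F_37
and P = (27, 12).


Compute successive multiples of P until we hit O:
  1P = (27, 12)
  2P = (19, 36)
  3P = (0, 18)
  4P = (0, 19)
  5P = (19, 1)
  6P = (27, 25)
  7P = O

ord(P) = 7


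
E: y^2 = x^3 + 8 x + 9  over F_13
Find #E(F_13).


For each x in F_13, count y with y^2 = x^3 + 8 x + 9 mod 13:
  x = 0: RHS = 9, y in [3, 10]  -> 2 point(s)
  x = 4: RHS = 1, y in [1, 12]  -> 2 point(s)
  x = 6: RHS = 0, y in [0]  -> 1 point(s)
  x = 8: RHS = 0, y in [0]  -> 1 point(s)
  x = 9: RHS = 4, y in [2, 11]  -> 2 point(s)
  x = 10: RHS = 10, y in [6, 7]  -> 2 point(s)
  x = 12: RHS = 0, y in [0]  -> 1 point(s)
Affine points: 11. Add the point at infinity: total = 12.

#E(F_13) = 12


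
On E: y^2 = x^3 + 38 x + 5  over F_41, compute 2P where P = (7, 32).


Doubling: s = (3 x1^2 + a) / (2 y1)
s = (3*7^2 + 38) / (2*32) mod 41 = 33
x3 = s^2 - 2 x1 mod 41 = 33^2 - 2*7 = 9
y3 = s (x1 - x3) - y1 mod 41 = 33 * (7 - 9) - 32 = 25

2P = (9, 25)


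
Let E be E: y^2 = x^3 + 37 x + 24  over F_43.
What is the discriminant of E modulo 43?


4 a^3 + 27 b^2 = 4*37^3 + 27*24^2 = 202612 + 15552 = 218164
Delta = -16 * (218164) = -3490624
Delta mod 43 = 30

Delta = 30 (mod 43)


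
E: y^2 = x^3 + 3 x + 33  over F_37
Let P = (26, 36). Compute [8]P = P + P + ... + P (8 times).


k = 8 = 1000_2 (binary, LSB first: 0001)
Double-and-add from P = (26, 36):
  bit 0 = 0: acc unchanged = O
  bit 1 = 0: acc unchanged = O
  bit 2 = 0: acc unchanged = O
  bit 3 = 1: acc = O + (26, 1) = (26, 1)

8P = (26, 1)


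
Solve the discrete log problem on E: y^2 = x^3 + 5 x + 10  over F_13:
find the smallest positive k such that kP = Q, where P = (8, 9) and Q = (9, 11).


Enumerate multiples of P until we hit Q = (9, 11):
  1P = (8, 9)
  2P = (6, 10)
  3P = (9, 11)
Match found at i = 3.

k = 3


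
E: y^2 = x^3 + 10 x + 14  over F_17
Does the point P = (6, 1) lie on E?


Check whether y^2 = x^3 + 10 x + 14 (mod 17) for (x, y) = (6, 1).
LHS: y^2 = 1^2 mod 17 = 1
RHS: x^3 + 10 x + 14 = 6^3 + 10*6 + 14 mod 17 = 1
LHS = RHS

Yes, on the curve


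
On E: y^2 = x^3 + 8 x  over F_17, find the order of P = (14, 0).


Compute successive multiples of P until we hit O:
  1P = (14, 0)
  2P = O

ord(P) = 2


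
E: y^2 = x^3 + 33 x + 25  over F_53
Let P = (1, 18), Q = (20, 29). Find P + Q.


P != Q, so use the chord formula.
s = (y2 - y1) / (x2 - x1) = (11) / (19) mod 53 = 48
x3 = s^2 - x1 - x2 mod 53 = 48^2 - 1 - 20 = 4
y3 = s (x1 - x3) - y1 mod 53 = 48 * (1 - 4) - 18 = 50

P + Q = (4, 50)
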